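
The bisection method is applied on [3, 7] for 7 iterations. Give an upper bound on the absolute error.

Bisection error bound: |error| ≤ (b-a)/2^n
|error| ≤ (7 - 3)/2^7 = 4/2^7
|error| ≤ 0.0312500000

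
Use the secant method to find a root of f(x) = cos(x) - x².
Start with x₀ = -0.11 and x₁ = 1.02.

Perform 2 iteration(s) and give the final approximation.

f(x) = cos(x) - x²
x₀ = -0.11, x₁ = 1.02

Secant formula: x_{n+1} = x_n - f(x_n)(x_n - x_{n-1})/(f(x_n) - f(x_{n-1}))

Iteration 1:
  f(-0.110000) = 0.981856
  f(1.020000) = -0.517034
  x_2 = 1.020000 - (-0.517034)×(1.020000 - (-0.110000))/(-0.517034 - 0.981856)
       = 0.630213
Iteration 2:
  f(1.020000) = -0.517034
  f(0.630213) = 0.410734
  x_3 = 0.630213 - 0.410734×(0.630213 - 1.020000)/(0.410734 - (-0.517034))
       = 0.802776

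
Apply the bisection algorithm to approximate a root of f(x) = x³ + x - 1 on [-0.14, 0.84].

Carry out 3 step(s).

f(x) = x³ + x - 1
Initial interval: [-0.14, 0.84]

Iteration 1:
  c_1 = (-0.140000 + 0.840000)/2 = 0.350000
  f(c_1) = f(0.350000) = -0.607125
  f(a) × f(c) ≥ 0, new interval: [0.350000, 0.840000]
Iteration 2:
  c_2 = (0.350000 + 0.840000)/2 = 0.595000
  f(c_2) = f(0.595000) = -0.194355
  f(a) × f(c) ≥ 0, new interval: [0.595000, 0.840000]
Iteration 3:
  c_3 = (0.595000 + 0.840000)/2 = 0.717500
  f(c_3) = f(0.717500) = 0.086873
  f(a) × f(c) < 0, new interval: [0.595000, 0.717500]

After 3 iteration(s), the approximation is c_3 = 0.717500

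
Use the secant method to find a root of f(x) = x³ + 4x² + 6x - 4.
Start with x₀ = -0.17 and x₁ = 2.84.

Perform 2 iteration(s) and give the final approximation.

f(x) = x³ + 4x² + 6x - 4
x₀ = -0.17, x₁ = 2.84

Secant formula: x_{n+1} = x_n - f(x_n)(x_n - x_{n-1})/(f(x_n) - f(x_{n-1}))

Iteration 1:
  f(-0.170000) = -4.909313
  f(2.840000) = 68.208704
  x_2 = 2.840000 - 68.208704×(2.840000 - (-0.170000))/(68.208704 - (-4.909313))
       = 0.032098
Iteration 2:
  f(2.840000) = 68.208704
  f(0.032098) = -3.803255
  x_3 = 0.032098 - (-3.803255)×(0.032098 - 2.840000)/(-3.803255 - 68.208704)
       = 0.180396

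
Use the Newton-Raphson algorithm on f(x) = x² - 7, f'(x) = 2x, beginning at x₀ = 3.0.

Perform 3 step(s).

f(x) = x² - 7
f'(x) = 2x
x₀ = 3.0

Newton-Raphson formula: x_{n+1} = x_n - f(x_n)/f'(x_n)

Iteration 1:
  f(3.000000) = 2.000000
  f'(3.000000) = 6.000000
  x_1 = 3.000000 - 2.000000/6.000000 = 2.666667
Iteration 2:
  f(2.666667) = 0.111111
  f'(2.666667) = 5.333333
  x_2 = 2.666667 - 0.111111/5.333333 = 2.645833
Iteration 3:
  f(2.645833) = 0.000434
  f'(2.645833) = 5.291667
  x_3 = 2.645833 - 0.000434/5.291667 = 2.645751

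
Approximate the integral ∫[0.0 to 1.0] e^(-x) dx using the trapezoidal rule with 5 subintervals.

f(x) = e^(-x)
a = 0.0, b = 1.0, n = 5
h = (b - a)/n = 0.200000

Trapezoidal rule: (h/2)[f(x₀) + 2f(x₁) + 2f(x₂) + ... + f(xₙ)]

x_0 = 0.0000, f(x_0) = 1.000000, coefficient = 1
x_1 = 0.2000, f(x_1) = 0.818731, coefficient = 2
x_2 = 0.4000, f(x_2) = 0.670320, coefficient = 2
x_3 = 0.6000, f(x_3) = 0.548812, coefficient = 2
x_4 = 0.8000, f(x_4) = 0.449329, coefficient = 2
x_5 = 1.0000, f(x_5) = 0.367879, coefficient = 1

I ≈ (0.200000/2) × 6.342262 = 0.634226
Exact value: 0.632121
Error: 0.002106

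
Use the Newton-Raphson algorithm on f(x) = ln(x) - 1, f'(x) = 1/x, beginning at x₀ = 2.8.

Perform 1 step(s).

f(x) = ln(x) - 1
f'(x) = 1/x
x₀ = 2.8

Newton-Raphson formula: x_{n+1} = x_n - f(x_n)/f'(x_n)

Iteration 1:
  f(2.800000) = 0.029619
  f'(2.800000) = 0.357143
  x_1 = 2.800000 - 0.029619/0.357143 = 2.717066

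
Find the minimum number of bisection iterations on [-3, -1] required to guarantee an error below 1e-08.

We need (b-a)/2^n ≤ 1e-08
(-1 - (-3))/2^n ≤ 1e-08
2/2^n ≤ 1e-08
2^n ≥ 200000000
n ≥ log₂(200000000) = 27.58
n ≥ 28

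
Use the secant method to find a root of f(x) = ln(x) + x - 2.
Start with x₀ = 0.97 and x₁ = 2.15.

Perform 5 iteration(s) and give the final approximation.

f(x) = ln(x) + x - 2
x₀ = 0.97, x₁ = 2.15

Secant formula: x_{n+1} = x_n - f(x_n)(x_n - x_{n-1})/(f(x_n) - f(x_{n-1}))

Iteration 1:
  f(0.970000) = -1.060459
  f(2.150000) = 0.915468
  x_2 = 2.150000 - 0.915468×(2.150000 - 0.970000)/(0.915468 - (-1.060459))
       = 1.603294
Iteration 2:
  f(2.150000) = 0.915468
  f(1.603294) = 0.075354
  x_3 = 1.603294 - 0.075354×(1.603294 - 2.150000)/(0.075354 - 0.915468)
       = 1.554257
Iteration 3:
  f(1.603294) = 0.075354
  f(1.554257) = -0.004745
  x_4 = 1.554257 - (-0.004745)×(1.554257 - 1.603294)/(-0.004745 - 0.075354)
       = 1.557162
Iteration 4:
  f(1.554257) = -0.004745
  f(1.557162) = 0.000027
  x_5 = 1.557162 - 0.000027×(1.557162 - 1.554257)/(0.000027 - (-0.004745))
       = 1.557146
Iteration 5:
  f(1.557162) = 0.000027
  f(1.557146) = 0.000000
  x_6 = 1.557146 - 0.000000×(1.557146 - 1.557162)/(0.000000 - 0.000027)
       = 1.557146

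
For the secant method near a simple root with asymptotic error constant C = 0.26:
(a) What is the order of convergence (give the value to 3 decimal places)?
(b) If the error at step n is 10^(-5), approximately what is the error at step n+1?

(a) Secant method has superlinear convergence with order φ = (1+√5)/2 ≈ 1.618.
    This means |e_{n+1}| ≈ C|e_n|^1.618.

(b) With |e_n| = 10^(-5) and C = 0.26:
    |e_{n+1}| ≈ 0.26 × (10^(-5))^1.618 = 0.26 × 10^(-8.09)

(a) ≈ 1.618 (golden ratio); (b) |e_{n+1}| ≈ 2.113e-09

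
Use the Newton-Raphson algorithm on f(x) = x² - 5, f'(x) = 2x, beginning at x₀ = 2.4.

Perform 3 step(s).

f(x) = x² - 5
f'(x) = 2x
x₀ = 2.4

Newton-Raphson formula: x_{n+1} = x_n - f(x_n)/f'(x_n)

Iteration 1:
  f(2.400000) = 0.760000
  f'(2.400000) = 4.800000
  x_1 = 2.400000 - 0.760000/4.800000 = 2.241667
Iteration 2:
  f(2.241667) = 0.025069
  f'(2.241667) = 4.483333
  x_2 = 2.241667 - 0.025069/4.483333 = 2.236075
Iteration 3:
  f(2.236075) = 0.000031
  f'(2.236075) = 4.472150
  x_3 = 2.236075 - 0.000031/4.472150 = 2.236068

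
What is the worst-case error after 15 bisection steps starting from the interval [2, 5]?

Bisection error bound: |error| ≤ (b-a)/2^n
|error| ≤ (5 - 2)/2^15 = 3/2^15
|error| ≤ 0.0000915527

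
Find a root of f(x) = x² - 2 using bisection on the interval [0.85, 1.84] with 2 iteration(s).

f(x) = x² - 2
Initial interval: [0.85, 1.84]

Iteration 1:
  c_1 = (0.850000 + 1.840000)/2 = 1.345000
  f(c_1) = f(1.345000) = -0.190975
  f(a) × f(c) ≥ 0, new interval: [1.345000, 1.840000]
Iteration 2:
  c_2 = (1.345000 + 1.840000)/2 = 1.592500
  f(c_2) = f(1.592500) = 0.536056
  f(a) × f(c) < 0, new interval: [1.345000, 1.592500]

After 2 iteration(s), the approximation is c_2 = 1.592500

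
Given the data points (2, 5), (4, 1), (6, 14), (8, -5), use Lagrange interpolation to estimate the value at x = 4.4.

Lagrange interpolation formula:
P(x) = Σ yᵢ × Lᵢ(x)
where Lᵢ(x) = Π_{j≠i} (x - xⱼ)/(xᵢ - xⱼ)

L_0(4.4) = (4.4 - 4)/(2 - 4) × (4.4 - 6)/(2 - 6) × (4.4 - 8)/(2 - 8) = -0.048000
L_1(4.4) = (4.4 - 2)/(4 - 2) × (4.4 - 6)/(4 - 6) × (4.4 - 8)/(4 - 8) = 0.864000
L_2(4.4) = (4.4 - 2)/(6 - 2) × (4.4 - 4)/(6 - 4) × (4.4 - 8)/(6 - 8) = 0.216000
L_3(4.4) = (4.4 - 2)/(8 - 2) × (4.4 - 4)/(8 - 4) × (4.4 - 6)/(8 - 6) = -0.032000

P(4.4) = 5×L_0(4.4) + 1×L_1(4.4) + 14×L_2(4.4) + (-5)×L_3(4.4)
P(4.4) = 3.808000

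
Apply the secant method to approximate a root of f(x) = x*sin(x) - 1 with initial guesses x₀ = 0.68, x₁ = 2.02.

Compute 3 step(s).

f(x) = x*sin(x) - 1
x₀ = 0.68, x₁ = 2.02

Secant formula: x_{n+1} = x_n - f(x_n)(x_n - x_{n-1})/(f(x_n) - f(x_{n-1}))

Iteration 1:
  f(0.680000) = -0.572421
  f(2.020000) = 0.819602
  x_2 = 2.020000 - 0.819602×(2.020000 - 0.680000)/(0.819602 - (-0.572421))
       = 1.231028
Iteration 2:
  f(2.020000) = 0.819602
  f(1.231028) = 0.160653
  x_3 = 1.231028 - 0.160653×(1.231028 - 2.020000)/(0.160653 - 0.819602)
       = 1.038676
Iteration 3:
  f(1.231028) = 0.160653
  f(1.038676) = -0.104938
  x_4 = 1.038676 - (-0.104938)×(1.038676 - 1.231028)/(-0.104938 - 0.160653)
       = 1.114677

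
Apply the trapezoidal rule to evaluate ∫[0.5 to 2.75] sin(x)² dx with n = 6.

f(x) = sin(x)²
a = 0.5, b = 2.75, n = 6
h = (b - a)/n = 0.375000

Trapezoidal rule: (h/2)[f(x₀) + 2f(x₁) + 2f(x₂) + ... + f(xₙ)]

x_0 = 0.5000, f(x_0) = 0.229849, coefficient = 1
x_1 = 0.8750, f(x_1) = 0.589123, coefficient = 2
x_2 = 1.2500, f(x_2) = 0.900572, coefficient = 2
x_3 = 1.6250, f(x_3) = 0.997065, coefficient = 2
x_4 = 2.0000, f(x_4) = 0.826822, coefficient = 2
x_5 = 2.3750, f(x_5) = 0.481199, coefficient = 2
x_6 = 2.7500, f(x_6) = 0.145665, coefficient = 1

I ≈ (0.375000/2) × 7.965075 = 1.493452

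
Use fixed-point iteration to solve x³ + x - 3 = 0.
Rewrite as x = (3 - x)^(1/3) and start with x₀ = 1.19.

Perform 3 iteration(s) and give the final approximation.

Equation: x³ + x - 3 = 0
Fixed-point form: x = (3 - x)^(1/3)
x₀ = 1.19

x_1 = g(1.190000) = 1.218689
x_2 = g(1.218689) = 1.212216
x_3 = g(1.212216) = 1.213682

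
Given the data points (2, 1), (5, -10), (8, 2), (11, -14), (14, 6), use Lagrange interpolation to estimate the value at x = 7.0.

Lagrange interpolation formula:
P(x) = Σ yᵢ × Lᵢ(x)
where Lᵢ(x) = Π_{j≠i} (x - xⱼ)/(xᵢ - xⱼ)

L_0(7.0) = (7.0 - 5)/(2 - 5) × (7.0 - 8)/(2 - 8) × (7.0 - 11)/(2 - 11) × (7.0 - 14)/(2 - 14) = -0.028807
L_1(7.0) = (7.0 - 2)/(5 - 2) × (7.0 - 8)/(5 - 8) × (7.0 - 11)/(5 - 11) × (7.0 - 14)/(5 - 14) = 0.288066
L_2(7.0) = (7.0 - 2)/(8 - 2) × (7.0 - 5)/(8 - 5) × (7.0 - 11)/(8 - 11) × (7.0 - 14)/(8 - 14) = 0.864198
L_3(7.0) = (7.0 - 2)/(11 - 2) × (7.0 - 5)/(11 - 5) × (7.0 - 8)/(11 - 8) × (7.0 - 14)/(11 - 14) = -0.144033
L_4(7.0) = (7.0 - 2)/(14 - 2) × (7.0 - 5)/(14 - 5) × (7.0 - 8)/(14 - 8) × (7.0 - 11)/(14 - 11) = 0.020576

P(7.0) = 1×L_0(7.0) + (-10)×L_1(7.0) + 2×L_2(7.0) + (-14)×L_3(7.0) + 6×L_4(7.0)
P(7.0) = 0.958848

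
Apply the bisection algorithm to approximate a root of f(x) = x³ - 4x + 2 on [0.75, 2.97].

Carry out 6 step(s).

f(x) = x³ - 4x + 2
Initial interval: [0.75, 2.97]

Iteration 1:
  c_1 = (0.750000 + 2.970000)/2 = 1.860000
  f(c_1) = f(1.860000) = 0.994856
  f(a) × f(c) < 0, new interval: [0.750000, 1.860000]
Iteration 2:
  c_2 = (0.750000 + 1.860000)/2 = 1.305000
  f(c_2) = f(1.305000) = -0.997552
  f(a) × f(c) ≥ 0, new interval: [1.305000, 1.860000]
Iteration 3:
  c_3 = (1.305000 + 1.860000)/2 = 1.582500
  f(c_3) = f(1.582500) = -0.366935
  f(a) × f(c) ≥ 0, new interval: [1.582500, 1.860000]
Iteration 4:
  c_4 = (1.582500 + 1.860000)/2 = 1.721250
  f(c_4) = f(1.721250) = 0.214550
  f(a) × f(c) < 0, new interval: [1.582500, 1.721250]
Iteration 5:
  c_5 = (1.582500 + 1.721250)/2 = 1.651875
  f(c_5) = f(1.651875) = -0.100044
  f(a) × f(c) ≥ 0, new interval: [1.651875, 1.721250]
Iteration 6:
  c_6 = (1.651875 + 1.721250)/2 = 1.686562
  f(c_6) = f(1.686562) = 0.051165
  f(a) × f(c) < 0, new interval: [1.651875, 1.686562]

After 6 iteration(s), the approximation is c_6 = 1.686562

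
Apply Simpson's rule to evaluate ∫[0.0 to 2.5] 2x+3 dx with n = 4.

f(x) = 2x+3
a = 0.0, b = 2.5, n = 4
h = (b - a)/n = 0.625000

Simpson's rule: (h/3)[f(x₀) + 4f(x₁) + 2f(x₂) + ... + f(xₙ)]

x_0 = 0.0000, f(x_0) = 3.000000, coefficient = 1
x_1 = 0.6250, f(x_1) = 4.250000, coefficient = 4
x_2 = 1.2500, f(x_2) = 5.500000, coefficient = 2
x_3 = 1.8750, f(x_3) = 6.750000, coefficient = 4
x_4 = 2.5000, f(x_4) = 8.000000, coefficient = 1

I ≈ (0.625000/3) × 66.000000 = 13.750000
Exact value: 13.750000
Error: 0.000000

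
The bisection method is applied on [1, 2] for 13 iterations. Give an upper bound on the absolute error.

Bisection error bound: |error| ≤ (b-a)/2^n
|error| ≤ (2 - 1)/2^13 = 1/2^13
|error| ≤ 0.0001220703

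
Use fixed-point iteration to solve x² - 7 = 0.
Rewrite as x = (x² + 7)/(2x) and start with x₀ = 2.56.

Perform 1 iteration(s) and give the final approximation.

Equation: x² - 7 = 0
Fixed-point form: x = (x² + 7)/(2x)
x₀ = 2.56

x_1 = g(2.560000) = 2.647187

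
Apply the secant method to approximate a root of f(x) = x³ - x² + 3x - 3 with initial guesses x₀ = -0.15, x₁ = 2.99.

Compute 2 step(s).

f(x) = x³ - x² + 3x - 3
x₀ = -0.15, x₁ = 2.99

Secant formula: x_{n+1} = x_n - f(x_n)(x_n - x_{n-1})/(f(x_n) - f(x_{n-1}))

Iteration 1:
  f(-0.150000) = -3.475875
  f(2.990000) = 23.760799
  x_2 = 2.990000 - 23.760799×(2.990000 - (-0.150000))/(23.760799 - (-3.475875))
       = 0.250719
Iteration 2:
  f(2.990000) = 23.760799
  f(0.250719) = -2.294943
  x_3 = 0.250719 - (-2.294943)×(0.250719 - 2.990000)/(-2.294943 - 23.760799)
       = 0.491990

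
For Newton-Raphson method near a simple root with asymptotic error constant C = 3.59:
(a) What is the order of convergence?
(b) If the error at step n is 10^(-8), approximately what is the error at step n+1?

(a) Newton-Raphson has quadratic (order 2) convergence near simple roots.
    This means |e_{n+1}| ≈ C|e_n|².

(b) With |e_n| = 10^(-8) and C = 3.59:
    |e_{n+1}| ≈ 3.59 × (10^(-8))² = 3.59 × 10^(-16)

(a) 2 (quadratic); (b) |e_{n+1}| ≈ 3.590e-16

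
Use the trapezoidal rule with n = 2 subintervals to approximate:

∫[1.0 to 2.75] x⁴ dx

f(x) = x⁴
a = 1.0, b = 2.75, n = 2
h = (b - a)/n = 0.875000

Trapezoidal rule: (h/2)[f(x₀) + 2f(x₁) + 2f(x₂) + ... + f(xₙ)]

x_0 = 1.0000, f(x_0) = 1.000000, coefficient = 1
x_1 = 1.8750, f(x_1) = 12.359619, coefficient = 2
x_2 = 2.7500, f(x_2) = 57.191406, coefficient = 1

I ≈ (0.875000/2) × 82.910645 = 36.273407
Exact value: 31.255273
Error: 5.018134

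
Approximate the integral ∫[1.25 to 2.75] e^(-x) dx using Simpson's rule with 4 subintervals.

f(x) = e^(-x)
a = 1.25, b = 2.75, n = 4
h = (b - a)/n = 0.375000

Simpson's rule: (h/3)[f(x₀) + 4f(x₁) + 2f(x₂) + ... + f(xₙ)]

x_0 = 1.2500, f(x_0) = 0.286505, coefficient = 1
x_1 = 1.6250, f(x_1) = 0.196912, coefficient = 4
x_2 = 2.0000, f(x_2) = 0.135335, coefficient = 2
x_3 = 2.3750, f(x_3) = 0.093014, coefficient = 4
x_4 = 2.7500, f(x_4) = 0.063928, coefficient = 1

I ≈ (0.375000/3) × 1.780808 = 0.222601
Exact value: 0.222577
Error: 0.000024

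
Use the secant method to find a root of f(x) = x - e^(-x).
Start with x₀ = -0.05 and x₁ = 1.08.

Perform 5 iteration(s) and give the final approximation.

f(x) = x - e^(-x)
x₀ = -0.05, x₁ = 1.08

Secant formula: x_{n+1} = x_n - f(x_n)(x_n - x_{n-1})/(f(x_n) - f(x_{n-1}))

Iteration 1:
  f(-0.050000) = -1.101271
  f(1.080000) = 0.740404
  x_2 = 1.080000 - 0.740404×(1.080000 - (-0.050000))/(0.740404 - (-1.101271))
       = 0.625709
Iteration 2:
  f(1.080000) = 0.740404
  f(0.625709) = 0.090827
  x_3 = 0.625709 - 0.090827×(0.625709 - 1.080000)/(0.090827 - 0.740404)
       = 0.562188
Iteration 3:
  f(0.625709) = 0.090827
  f(0.562188) = -0.007773
  x_4 = 0.562188 - (-0.007773)×(0.562188 - 0.625709)/(-0.007773 - 0.090827)
       = 0.567195
Iteration 4:
  f(0.562188) = -0.007773
  f(0.567195) = 0.000082
  x_5 = 0.567195 - 0.000082×(0.567195 - 0.562188)/(0.000082 - (-0.007773))
       = 0.567143
Iteration 5:
  f(0.567195) = 0.000082
  f(0.567143) = 0.000000
  x_6 = 0.567143 - 0.000000×(0.567143 - 0.567195)/(0.000000 - 0.000082)
       = 0.567143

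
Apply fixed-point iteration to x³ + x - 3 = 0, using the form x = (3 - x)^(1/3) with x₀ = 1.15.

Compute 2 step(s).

Equation: x³ + x - 3 = 0
Fixed-point form: x = (3 - x)^(1/3)
x₀ = 1.15

x_1 = g(1.150000) = 1.227601
x_2 = g(1.227601) = 1.210191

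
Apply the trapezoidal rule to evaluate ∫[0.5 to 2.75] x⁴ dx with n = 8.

f(x) = x⁴
a = 0.5, b = 2.75, n = 8
h = (b - a)/n = 0.281250

Trapezoidal rule: (h/2)[f(x₀) + 2f(x₁) + 2f(x₂) + ... + f(xₙ)]

x_0 = 0.5000, f(x_0) = 0.062500, coefficient = 1
x_1 = 0.7812, f(x_1) = 0.372529, coefficient = 2
x_2 = 1.0625, f(x_2) = 1.274429, coefficient = 2
x_3 = 1.3438, f(x_3) = 3.260423, coefficient = 2
x_4 = 1.6250, f(x_4) = 6.972900, coefficient = 2
x_5 = 1.9062, f(x_5) = 13.204423, coefficient = 2
x_6 = 2.1875, f(x_6) = 22.897720, coefficient = 2
x_7 = 2.4688, f(x_7) = 37.145692, coefficient = 2
x_8 = 2.7500, f(x_8) = 57.191406, coefficient = 1

I ≈ (0.281250/2) × 227.510139 = 31.993613
Exact value: 31.449023
Error: 0.544590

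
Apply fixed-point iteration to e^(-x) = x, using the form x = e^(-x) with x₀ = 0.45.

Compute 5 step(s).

Equation: e^(-x) = x
Fixed-point form: x = e^(-x)
x₀ = 0.45

x_1 = g(0.450000) = 0.637628
x_2 = g(0.637628) = 0.528545
x_3 = g(0.528545) = 0.589462
x_4 = g(0.589462) = 0.554625
x_5 = g(0.554625) = 0.574287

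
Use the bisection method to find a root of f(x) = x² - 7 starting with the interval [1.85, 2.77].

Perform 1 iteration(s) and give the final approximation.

f(x) = x² - 7
Initial interval: [1.85, 2.77]

Iteration 1:
  c_1 = (1.850000 + 2.770000)/2 = 2.310000
  f(c_1) = f(2.310000) = -1.663900
  f(a) × f(c) ≥ 0, new interval: [2.310000, 2.770000]

After 1 iteration(s), the approximation is c_1 = 2.310000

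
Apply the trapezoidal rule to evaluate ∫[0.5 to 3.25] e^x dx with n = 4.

f(x) = e^x
a = 0.5, b = 3.25, n = 4
h = (b - a)/n = 0.687500

Trapezoidal rule: (h/2)[f(x₀) + 2f(x₁) + 2f(x₂) + ... + f(xₙ)]

x_0 = 0.5000, f(x_0) = 1.648721, coefficient = 1
x_1 = 1.1875, f(x_1) = 3.278874, coefficient = 2
x_2 = 1.8750, f(x_2) = 6.520819, coefficient = 2
x_3 = 2.5625, f(x_3) = 12.968197, coefficient = 2
x_4 = 3.2500, f(x_4) = 25.790340, coefficient = 1

I ≈ (0.687500/2) × 72.974842 = 25.085102
Exact value: 24.141619
Error: 0.943483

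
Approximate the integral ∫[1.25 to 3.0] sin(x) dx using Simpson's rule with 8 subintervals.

f(x) = sin(x)
a = 1.25, b = 3.0, n = 8
h = (b - a)/n = 0.218750

Simpson's rule: (h/3)[f(x₀) + 4f(x₁) + 2f(x₂) + ... + f(xₙ)]

x_0 = 1.2500, f(x_0) = 0.948985, coefficient = 1
x_1 = 1.4688, f(x_1) = 0.994798, coefficient = 4
x_2 = 1.6875, f(x_2) = 0.993198, coefficient = 2
x_3 = 1.9062, f(x_3) = 0.944261, coefficient = 4
x_4 = 2.1250, f(x_4) = 0.850320, coefficient = 2
x_5 = 2.3438, f(x_5) = 0.715851, coefficient = 4
x_6 = 2.5625, f(x_6) = 0.547265, coefficient = 2
x_7 = 2.7812, f(x_7) = 0.352595, coefficient = 4
x_8 = 3.0000, f(x_8) = 0.141120, coefficient = 1

I ≈ (0.218750/3) × 17.901690 = 1.305332
Exact value: 1.305315
Error: 0.000017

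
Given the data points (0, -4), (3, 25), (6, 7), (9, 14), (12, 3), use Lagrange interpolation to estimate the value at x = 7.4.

Lagrange interpolation formula:
P(x) = Σ yᵢ × Lᵢ(x)
where Lᵢ(x) = Π_{j≠i} (x - xⱼ)/(xᵢ - xⱼ)

L_0(7.4) = (7.4 - 3)/(0 - 3) × (7.4 - 6)/(0 - 6) × (7.4 - 9)/(0 - 9) × (7.4 - 12)/(0 - 12) = 0.023322
L_1(7.4) = (7.4 - 0)/(3 - 0) × (7.4 - 6)/(3 - 6) × (7.4 - 9)/(3 - 9) × (7.4 - 12)/(3 - 12) = -0.156892
L_2(7.4) = (7.4 - 0)/(6 - 0) × (7.4 - 3)/(6 - 3) × (7.4 - 9)/(6 - 9) × (7.4 - 12)/(6 - 12) = 0.739635
L_3(7.4) = (7.4 - 0)/(9 - 0) × (7.4 - 3)/(9 - 3) × (7.4 - 6)/(9 - 6) × (7.4 - 12)/(9 - 12) = 0.431453
L_4(7.4) = (7.4 - 0)/(12 - 0) × (7.4 - 3)/(12 - 3) × (7.4 - 6)/(12 - 6) × (7.4 - 9)/(12 - 9) = -0.037518

P(7.4) = (-4)×L_0(7.4) + 25×L_1(7.4) + 7×L_2(7.4) + 14×L_3(7.4) + 3×L_4(7.4)
P(7.4) = 7.089646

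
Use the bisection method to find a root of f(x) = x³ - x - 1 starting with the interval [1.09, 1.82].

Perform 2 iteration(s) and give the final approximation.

f(x) = x³ - x - 1
Initial interval: [1.09, 1.82]

Iteration 1:
  c_1 = (1.090000 + 1.820000)/2 = 1.455000
  f(c_1) = f(1.455000) = 0.625271
  f(a) × f(c) < 0, new interval: [1.090000, 1.455000]
Iteration 2:
  c_2 = (1.090000 + 1.455000)/2 = 1.272500
  f(c_2) = f(1.272500) = -0.211996
  f(a) × f(c) ≥ 0, new interval: [1.272500, 1.455000]

After 2 iteration(s), the approximation is c_2 = 1.272500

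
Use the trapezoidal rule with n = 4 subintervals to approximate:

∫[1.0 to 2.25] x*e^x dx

f(x) = x*e^x
a = 1.0, b = 2.25, n = 4
h = (b - a)/n = 0.312500

Trapezoidal rule: (h/2)[f(x₀) + 2f(x₁) + 2f(x₂) + ... + f(xₙ)]

x_0 = 1.0000, f(x_0) = 2.718282, coefficient = 1
x_1 = 1.3125, f(x_1) = 4.876529, coefficient = 2
x_2 = 1.6250, f(x_2) = 8.252431, coefficient = 2
x_3 = 1.9375, f(x_3) = 13.448916, coefficient = 2
x_4 = 2.2500, f(x_4) = 21.347406, coefficient = 1

I ≈ (0.312500/2) × 77.221439 = 12.065850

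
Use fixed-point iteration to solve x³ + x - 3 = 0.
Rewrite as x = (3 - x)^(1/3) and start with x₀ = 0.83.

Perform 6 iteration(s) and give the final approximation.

Equation: x³ + x - 3 = 0
Fixed-point form: x = (3 - x)^(1/3)
x₀ = 0.83

x_1 = g(0.830000) = 1.294653
x_2 = g(1.294653) = 1.194733
x_3 = g(1.194733) = 1.217626
x_4 = g(1.217626) = 1.212457
x_5 = g(1.212457) = 1.213628
x_6 = g(1.213628) = 1.213363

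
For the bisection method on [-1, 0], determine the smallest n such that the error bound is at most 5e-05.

We need (b-a)/2^n ≤ 5e-05
(0 - (-1))/2^n ≤ 5e-05
1/2^n ≤ 5e-05
2^n ≥ 20000
n ≥ log₂(20000) = 14.29
n ≥ 15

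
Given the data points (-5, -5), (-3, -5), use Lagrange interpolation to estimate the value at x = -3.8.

Lagrange interpolation formula:
P(x) = Σ yᵢ × Lᵢ(x)
where Lᵢ(x) = Π_{j≠i} (x - xⱼ)/(xᵢ - xⱼ)

L_0(-3.8) = (-3.8 - (-3))/(-5 - (-3)) = 0.400000
L_1(-3.8) = (-3.8 - (-5))/(-3 - (-5)) = 0.600000

P(-3.8) = (-5)×L_0(-3.8) + (-5)×L_1(-3.8)
P(-3.8) = -5.000000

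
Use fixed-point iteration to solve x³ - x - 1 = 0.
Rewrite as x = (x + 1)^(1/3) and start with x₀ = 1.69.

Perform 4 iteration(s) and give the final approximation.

Equation: x³ - x - 1 = 0
Fixed-point form: x = (x + 1)^(1/3)
x₀ = 1.69

x_1 = g(1.690000) = 1.390755
x_2 = g(1.390755) = 1.337145
x_3 = g(1.337145) = 1.327074
x_4 = g(1.327074) = 1.325165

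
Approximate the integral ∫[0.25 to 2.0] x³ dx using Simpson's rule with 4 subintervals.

f(x) = x³
a = 0.25, b = 2.0, n = 4
h = (b - a)/n = 0.437500

Simpson's rule: (h/3)[f(x₀) + 4f(x₁) + 2f(x₂) + ... + f(xₙ)]

x_0 = 0.2500, f(x_0) = 0.015625, coefficient = 1
x_1 = 0.6875, f(x_1) = 0.324951, coefficient = 4
x_2 = 1.1250, f(x_2) = 1.423828, coefficient = 2
x_3 = 1.5625, f(x_3) = 3.814697, coefficient = 4
x_4 = 2.0000, f(x_4) = 8.000000, coefficient = 1

I ≈ (0.437500/3) × 27.421875 = 3.999023
Exact value: 3.999023
Error: 0.000000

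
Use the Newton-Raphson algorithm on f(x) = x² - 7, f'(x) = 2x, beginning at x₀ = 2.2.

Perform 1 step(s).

f(x) = x² - 7
f'(x) = 2x
x₀ = 2.2

Newton-Raphson formula: x_{n+1} = x_n - f(x_n)/f'(x_n)

Iteration 1:
  f(2.200000) = -2.160000
  f'(2.200000) = 4.400000
  x_1 = 2.200000 - (-2.160000)/4.400000 = 2.690909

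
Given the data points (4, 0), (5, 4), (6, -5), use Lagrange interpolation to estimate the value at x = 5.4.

Lagrange interpolation formula:
P(x) = Σ yᵢ × Lᵢ(x)
where Lᵢ(x) = Π_{j≠i} (x - xⱼ)/(xᵢ - xⱼ)

L_0(5.4) = (5.4 - 5)/(4 - 5) × (5.4 - 6)/(4 - 6) = -0.120000
L_1(5.4) = (5.4 - 4)/(5 - 4) × (5.4 - 6)/(5 - 6) = 0.840000
L_2(5.4) = (5.4 - 4)/(6 - 4) × (5.4 - 5)/(6 - 5) = 0.280000

P(5.4) = 0×L_0(5.4) + 4×L_1(5.4) + (-5)×L_2(5.4)
P(5.4) = 1.960000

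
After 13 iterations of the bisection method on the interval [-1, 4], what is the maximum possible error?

Bisection error bound: |error| ≤ (b-a)/2^n
|error| ≤ (4 - (-1))/2^13 = 5/2^13
|error| ≤ 0.0006103516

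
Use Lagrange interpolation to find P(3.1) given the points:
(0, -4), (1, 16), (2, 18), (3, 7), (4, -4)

Lagrange interpolation formula:
P(x) = Σ yᵢ × Lᵢ(x)
where Lᵢ(x) = Π_{j≠i} (x - xⱼ)/(xᵢ - xⱼ)

L_0(3.1) = (3.1 - 1)/(0 - 1) × (3.1 - 2)/(0 - 2) × (3.1 - 3)/(0 - 3) × (3.1 - 4)/(0 - 4) = -0.008663
L_1(3.1) = (3.1 - 0)/(1 - 0) × (3.1 - 2)/(1 - 2) × (3.1 - 3)/(1 - 3) × (3.1 - 4)/(1 - 4) = 0.051150
L_2(3.1) = (3.1 - 0)/(2 - 0) × (3.1 - 1)/(2 - 1) × (3.1 - 3)/(2 - 3) × (3.1 - 4)/(2 - 4) = -0.146475
L_3(3.1) = (3.1 - 0)/(3 - 0) × (3.1 - 1)/(3 - 1) × (3.1 - 2)/(3 - 2) × (3.1 - 4)/(3 - 4) = 1.074150
L_4(3.1) = (3.1 - 0)/(4 - 0) × (3.1 - 1)/(4 - 1) × (3.1 - 2)/(4 - 2) × (3.1 - 3)/(4 - 3) = 0.029838

P(3.1) = (-4)×L_0(3.1) + 16×L_1(3.1) + 18×L_2(3.1) + 7×L_3(3.1) + (-4)×L_4(3.1)
P(3.1) = 5.616200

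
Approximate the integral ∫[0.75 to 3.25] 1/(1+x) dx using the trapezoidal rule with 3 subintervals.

f(x) = 1/(1+x)
a = 0.75, b = 3.25, n = 3
h = (b - a)/n = 0.833333

Trapezoidal rule: (h/2)[f(x₀) + 2f(x₁) + 2f(x₂) + ... + f(xₙ)]

x_0 = 0.7500, f(x_0) = 0.571429, coefficient = 1
x_1 = 1.5833, f(x_1) = 0.387097, coefficient = 2
x_2 = 2.4167, f(x_2) = 0.292683, coefficient = 2
x_3 = 3.2500, f(x_3) = 0.235294, coefficient = 1

I ≈ (0.833333/2) × 2.166282 = 0.902618
Exact value: 0.887303
Error: 0.015314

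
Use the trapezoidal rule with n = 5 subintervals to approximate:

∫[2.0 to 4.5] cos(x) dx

f(x) = cos(x)
a = 2.0, b = 4.5, n = 5
h = (b - a)/n = 0.500000

Trapezoidal rule: (h/2)[f(x₀) + 2f(x₁) + 2f(x₂) + ... + f(xₙ)]

x_0 = 2.0000, f(x_0) = -0.416147, coefficient = 1
x_1 = 2.5000, f(x_1) = -0.801144, coefficient = 2
x_2 = 3.0000, f(x_2) = -0.989992, coefficient = 2
x_3 = 3.5000, f(x_3) = -0.936457, coefficient = 2
x_4 = 4.0000, f(x_4) = -0.653644, coefficient = 2
x_5 = 4.5000, f(x_5) = -0.210796, coefficient = 1

I ≈ (0.500000/2) × -7.389415 = -1.847354
Exact value: -1.886828
Error: 0.039474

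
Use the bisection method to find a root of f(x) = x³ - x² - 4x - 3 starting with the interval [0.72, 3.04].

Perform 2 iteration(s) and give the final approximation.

f(x) = x³ - x² - 4x - 3
Initial interval: [0.72, 3.04]

Iteration 1:
  c_1 = (0.720000 + 3.040000)/2 = 1.880000
  f(c_1) = f(1.880000) = -7.409728
  f(a) × f(c) ≥ 0, new interval: [1.880000, 3.040000]
Iteration 2:
  c_2 = (1.880000 + 3.040000)/2 = 2.460000
  f(c_2) = f(2.460000) = -4.004664
  f(a) × f(c) ≥ 0, new interval: [2.460000, 3.040000]

After 2 iteration(s), the approximation is c_2 = 2.460000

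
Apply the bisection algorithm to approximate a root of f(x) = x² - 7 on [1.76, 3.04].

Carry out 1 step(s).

f(x) = x² - 7
Initial interval: [1.76, 3.04]

Iteration 1:
  c_1 = (1.760000 + 3.040000)/2 = 2.400000
  f(c_1) = f(2.400000) = -1.240000
  f(a) × f(c) ≥ 0, new interval: [2.400000, 3.040000]

After 1 iteration(s), the approximation is c_1 = 2.400000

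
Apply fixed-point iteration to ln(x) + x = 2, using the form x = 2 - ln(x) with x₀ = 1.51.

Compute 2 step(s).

Equation: ln(x) + x = 2
Fixed-point form: x = 2 - ln(x)
x₀ = 1.51

x_1 = g(1.510000) = 1.587890
x_2 = g(1.587890) = 1.537594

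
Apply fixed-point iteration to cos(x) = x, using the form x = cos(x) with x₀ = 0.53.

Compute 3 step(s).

Equation: cos(x) = x
Fixed-point form: x = cos(x)
x₀ = 0.53

x_1 = g(0.530000) = 0.862807
x_2 = g(0.862807) = 0.650308
x_3 = g(0.650308) = 0.795898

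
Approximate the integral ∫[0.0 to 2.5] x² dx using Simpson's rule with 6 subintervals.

f(x) = x²
a = 0.0, b = 2.5, n = 6
h = (b - a)/n = 0.416667

Simpson's rule: (h/3)[f(x₀) + 4f(x₁) + 2f(x₂) + ... + f(xₙ)]

x_0 = 0.0000, f(x_0) = 0.000000, coefficient = 1
x_1 = 0.4167, f(x_1) = 0.173611, coefficient = 4
x_2 = 0.8333, f(x_2) = 0.694444, coefficient = 2
x_3 = 1.2500, f(x_3) = 1.562500, coefficient = 4
x_4 = 1.6667, f(x_4) = 2.777778, coefficient = 2
x_5 = 2.0833, f(x_5) = 4.340278, coefficient = 4
x_6 = 2.5000, f(x_6) = 6.250000, coefficient = 1

I ≈ (0.416667/3) × 37.500000 = 5.208333
Exact value: 5.208333
Error: 0.000000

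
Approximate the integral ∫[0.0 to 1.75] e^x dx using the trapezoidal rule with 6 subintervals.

f(x) = e^x
a = 0.0, b = 1.75, n = 6
h = (b - a)/n = 0.291667

Trapezoidal rule: (h/2)[f(x₀) + 2f(x₁) + 2f(x₂) + ... + f(xₙ)]

x_0 = 0.0000, f(x_0) = 1.000000, coefficient = 1
x_1 = 0.2917, f(x_1) = 1.338657, coefficient = 2
x_2 = 0.5833, f(x_2) = 1.792002, coefficient = 2
x_3 = 0.8750, f(x_3) = 2.398875, coefficient = 2
x_4 = 1.1667, f(x_4) = 3.211271, coefficient = 2
x_5 = 1.4583, f(x_5) = 4.298789, coefficient = 2
x_6 = 1.7500, f(x_6) = 5.754603, coefficient = 1

I ≈ (0.291667/2) × 32.833789 = 4.788261
Exact value: 4.754603
Error: 0.033658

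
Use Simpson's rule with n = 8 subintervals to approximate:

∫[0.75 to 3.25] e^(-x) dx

f(x) = e^(-x)
a = 0.75, b = 3.25, n = 8
h = (b - a)/n = 0.312500

Simpson's rule: (h/3)[f(x₀) + 4f(x₁) + 2f(x₂) + ... + f(xₙ)]

x_0 = 0.7500, f(x_0) = 0.472367, coefficient = 1
x_1 = 1.0625, f(x_1) = 0.345591, coefficient = 4
x_2 = 1.3750, f(x_2) = 0.252840, coefficient = 2
x_3 = 1.6875, f(x_3) = 0.184981, coefficient = 4
x_4 = 2.0000, f(x_4) = 0.135335, coefficient = 2
x_5 = 2.3125, f(x_5) = 0.099013, coefficient = 4
x_6 = 2.6250, f(x_6) = 0.072440, coefficient = 2
x_7 = 2.9375, f(x_7) = 0.052998, coefficient = 4
x_8 = 3.2500, f(x_8) = 0.038774, coefficient = 1

I ≈ (0.312500/3) × 4.162705 = 0.433615
Exact value: 0.433592
Error: 0.000023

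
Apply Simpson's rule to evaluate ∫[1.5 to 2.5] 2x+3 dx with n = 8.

f(x) = 2x+3
a = 1.5, b = 2.5, n = 8
h = (b - a)/n = 0.125000

Simpson's rule: (h/3)[f(x₀) + 4f(x₁) + 2f(x₂) + ... + f(xₙ)]

x_0 = 1.5000, f(x_0) = 6.000000, coefficient = 1
x_1 = 1.6250, f(x_1) = 6.250000, coefficient = 4
x_2 = 1.7500, f(x_2) = 6.500000, coefficient = 2
x_3 = 1.8750, f(x_3) = 6.750000, coefficient = 4
x_4 = 2.0000, f(x_4) = 7.000000, coefficient = 2
x_5 = 2.1250, f(x_5) = 7.250000, coefficient = 4
x_6 = 2.2500, f(x_6) = 7.500000, coefficient = 2
x_7 = 2.3750, f(x_7) = 7.750000, coefficient = 4
x_8 = 2.5000, f(x_8) = 8.000000, coefficient = 1

I ≈ (0.125000/3) × 168.000000 = 7.000000
Exact value: 7.000000
Error: 0.000000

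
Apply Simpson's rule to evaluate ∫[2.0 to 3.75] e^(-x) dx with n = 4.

f(x) = e^(-x)
a = 2.0, b = 3.75, n = 4
h = (b - a)/n = 0.437500

Simpson's rule: (h/3)[f(x₀) + 4f(x₁) + 2f(x₂) + ... + f(xₙ)]

x_0 = 2.0000, f(x_0) = 0.135335, coefficient = 1
x_1 = 2.4375, f(x_1) = 0.087379, coefficient = 4
x_2 = 2.8750, f(x_2) = 0.056416, coefficient = 2
x_3 = 3.3125, f(x_3) = 0.036425, coefficient = 4
x_4 = 3.7500, f(x_4) = 0.023518, coefficient = 1

I ≈ (0.437500/3) × 0.766901 = 0.111840
Exact value: 0.111818
Error: 0.000022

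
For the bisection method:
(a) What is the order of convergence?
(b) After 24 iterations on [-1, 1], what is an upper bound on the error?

(a) Bisection has linear (order 1) convergence; the error is halved each step.

(b) Error bound = (b-a)/2^n = (1 - (-1))/2^{24}
    = 2/2^{24}

(a) 1 (linear); (b) error ≤ 1.19e-07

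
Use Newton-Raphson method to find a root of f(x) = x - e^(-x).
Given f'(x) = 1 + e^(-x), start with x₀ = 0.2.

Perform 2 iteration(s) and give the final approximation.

f(x) = x - e^(-x)
f'(x) = 1 + e^(-x)
x₀ = 0.2

Newton-Raphson formula: x_{n+1} = x_n - f(x_n)/f'(x_n)

Iteration 1:
  f(0.200000) = -0.618731
  f'(0.200000) = 1.818731
  x_1 = 0.200000 - (-0.618731)/1.818731 = 0.540199
Iteration 2:
  f(0.540199) = -0.042433
  f'(0.540199) = 1.582632
  x_2 = 0.540199 - (-0.042433)/1.582632 = 0.567011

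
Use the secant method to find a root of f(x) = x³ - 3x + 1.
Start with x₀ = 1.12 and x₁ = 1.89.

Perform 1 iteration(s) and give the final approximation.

f(x) = x³ - 3x + 1
x₀ = 1.12, x₁ = 1.89

Secant formula: x_{n+1} = x_n - f(x_n)(x_n - x_{n-1})/(f(x_n) - f(x_{n-1}))

Iteration 1:
  f(1.120000) = -0.955072
  f(1.890000) = 2.081269
  x_2 = 1.890000 - 2.081269×(1.890000 - 1.120000)/(2.081269 - (-0.955072))
       = 1.362201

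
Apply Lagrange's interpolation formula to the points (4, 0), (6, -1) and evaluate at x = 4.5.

Lagrange interpolation formula:
P(x) = Σ yᵢ × Lᵢ(x)
where Lᵢ(x) = Π_{j≠i} (x - xⱼ)/(xᵢ - xⱼ)

L_0(4.5) = (4.5 - 6)/(4 - 6) = 0.750000
L_1(4.5) = (4.5 - 4)/(6 - 4) = 0.250000

P(4.5) = 0×L_0(4.5) + (-1)×L_1(4.5)
P(4.5) = -0.250000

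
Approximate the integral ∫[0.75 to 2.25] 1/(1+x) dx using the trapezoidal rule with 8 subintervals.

f(x) = 1/(1+x)
a = 0.75, b = 2.25, n = 8
h = (b - a)/n = 0.187500

Trapezoidal rule: (h/2)[f(x₀) + 2f(x₁) + 2f(x₂) + ... + f(xₙ)]

x_0 = 0.7500, f(x_0) = 0.571429, coefficient = 1
x_1 = 0.9375, f(x_1) = 0.516129, coefficient = 2
x_2 = 1.1250, f(x_2) = 0.470588, coefficient = 2
x_3 = 1.3125, f(x_3) = 0.432432, coefficient = 2
x_4 = 1.5000, f(x_4) = 0.400000, coefficient = 2
x_5 = 1.6875, f(x_5) = 0.372093, coefficient = 2
x_6 = 1.8750, f(x_6) = 0.347826, coefficient = 2
x_7 = 2.0625, f(x_7) = 0.326531, coefficient = 2
x_8 = 2.2500, f(x_8) = 0.307692, coefficient = 1

I ≈ (0.187500/2) × 6.610320 = 0.619717
Exact value: 0.619039
Error: 0.000678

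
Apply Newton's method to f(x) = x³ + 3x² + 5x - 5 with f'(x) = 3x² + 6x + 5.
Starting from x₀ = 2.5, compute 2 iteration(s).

f(x) = x³ + 3x² + 5x - 5
f'(x) = 3x² + 6x + 5
x₀ = 2.5

Newton-Raphson formula: x_{n+1} = x_n - f(x_n)/f'(x_n)

Iteration 1:
  f(2.500000) = 41.875000
  f'(2.500000) = 38.750000
  x_1 = 2.500000 - 41.875000/38.750000 = 1.419355
Iteration 2:
  f(1.419355) = 10.999866
  f'(1.419355) = 19.559834
  x_2 = 1.419355 - 10.999866/19.559834 = 0.856985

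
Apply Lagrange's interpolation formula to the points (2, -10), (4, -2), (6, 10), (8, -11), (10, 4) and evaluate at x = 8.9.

Lagrange interpolation formula:
P(x) = Σ yᵢ × Lᵢ(x)
where Lᵢ(x) = Π_{j≠i} (x - xⱼ)/(xᵢ - xⱼ)

L_0(8.9) = (8.9 - 4)/(2 - 4) × (8.9 - 6)/(2 - 6) × (8.9 - 8)/(2 - 8) × (8.9 - 10)/(2 - 10) = -0.036635
L_1(8.9) = (8.9 - 2)/(4 - 2) × (8.9 - 6)/(4 - 6) × (8.9 - 8)/(4 - 8) × (8.9 - 10)/(4 - 10) = 0.206353
L_2(8.9) = (8.9 - 2)/(6 - 2) × (8.9 - 4)/(6 - 4) × (8.9 - 8)/(6 - 8) × (8.9 - 10)/(6 - 10) = -0.522998
L_3(8.9) = (8.9 - 2)/(8 - 2) × (8.9 - 4)/(8 - 4) × (8.9 - 6)/(8 - 6) × (8.9 - 10)/(8 - 10) = 1.123478
L_4(8.9) = (8.9 - 2)/(10 - 2) × (8.9 - 4)/(10 - 4) × (8.9 - 6)/(10 - 6) × (8.9 - 8)/(10 - 8) = 0.229802

P(8.9) = (-10)×L_0(8.9) + (-2)×L_1(8.9) + 10×L_2(8.9) + (-11)×L_3(8.9) + 4×L_4(8.9)
P(8.9) = -16.715389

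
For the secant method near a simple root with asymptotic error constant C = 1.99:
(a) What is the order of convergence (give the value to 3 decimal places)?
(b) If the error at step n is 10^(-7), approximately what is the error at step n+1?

(a) Secant method has superlinear convergence with order φ = (1+√5)/2 ≈ 1.618.
    This means |e_{n+1}| ≈ C|e_n|^1.618.

(b) With |e_n| = 10^(-7) and C = 1.99:
    |e_{n+1}| ≈ 1.99 × (10^(-7))^1.618 = 1.99 × 10^(-11.33)

(a) ≈ 1.618 (golden ratio); (b) |e_{n+1}| ≈ 9.389e-12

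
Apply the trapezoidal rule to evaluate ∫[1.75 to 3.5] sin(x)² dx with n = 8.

f(x) = sin(x)²
a = 1.75, b = 3.5, n = 8
h = (b - a)/n = 0.218750

Trapezoidal rule: (h/2)[f(x₀) + 2f(x₁) + 2f(x₂) + ... + f(xₙ)]

x_0 = 1.7500, f(x_0) = 0.968228, coefficient = 1
x_1 = 1.9688, f(x_1) = 0.849818, coefficient = 2
x_2 = 2.1875, f(x_2) = 0.665512, coefficient = 2
x_3 = 2.4062, f(x_3) = 0.450028, coefficient = 2
x_4 = 2.6250, f(x_4) = 0.243957, coefficient = 2
x_5 = 2.8438, f(x_5) = 0.086118, coefficient = 2
x_6 = 3.0625, f(x_6) = 0.006243, coefficient = 2
x_7 = 3.2812, f(x_7) = 0.019378, coefficient = 2
x_8 = 3.5000, f(x_8) = 0.123049, coefficient = 1

I ≈ (0.218750/2) × 5.733385 = 0.627089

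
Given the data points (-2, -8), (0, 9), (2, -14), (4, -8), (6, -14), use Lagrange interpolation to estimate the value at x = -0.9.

Lagrange interpolation formula:
P(x) = Σ yᵢ × Lᵢ(x)
where Lᵢ(x) = Π_{j≠i} (x - xⱼ)/(xᵢ - xⱼ)

L_0(-0.9) = (-0.9 - 0)/(-2 - 0) × (-0.9 - 2)/(-2 - 2) × (-0.9 - 4)/(-2 - 4) × (-0.9 - 6)/(-2 - 6) = 0.229802
L_1(-0.9) = (-0.9 - (-2))/(0 - (-2)) × (-0.9 - 2)/(0 - 2) × (-0.9 - 4)/(0 - 4) × (-0.9 - 6)/(0 - 6) = 1.123478
L_2(-0.9) = (-0.9 - (-2))/(2 - (-2)) × (-0.9 - 0)/(2 - 0) × (-0.9 - 4)/(2 - 4) × (-0.9 - 6)/(2 - 6) = -0.522998
L_3(-0.9) = (-0.9 - (-2))/(4 - (-2)) × (-0.9 - 0)/(4 - 0) × (-0.9 - 2)/(4 - 2) × (-0.9 - 6)/(4 - 6) = 0.206353
L_4(-0.9) = (-0.9 - (-2))/(6 - (-2)) × (-0.9 - 0)/(6 - 0) × (-0.9 - 2)/(6 - 2) × (-0.9 - 4)/(6 - 4) = -0.036635

P(-0.9) = (-8)×L_0(-0.9) + 9×L_1(-0.9) + (-14)×L_2(-0.9) + (-8)×L_3(-0.9) + (-14)×L_4(-0.9)
P(-0.9) = 14.456930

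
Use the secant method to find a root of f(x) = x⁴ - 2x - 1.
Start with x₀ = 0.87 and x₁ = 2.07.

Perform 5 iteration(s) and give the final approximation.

f(x) = x⁴ - 2x - 1
x₀ = 0.87, x₁ = 2.07

Secant formula: x_{n+1} = x_n - f(x_n)(x_n - x_{n-1})/(f(x_n) - f(x_{n-1}))

Iteration 1:
  f(0.870000) = -2.167102
  f(2.070000) = 13.220368
  x_2 = 2.070000 - 13.220368×(2.070000 - 0.870000)/(13.220368 - (-2.167102))
       = 1.039003
Iteration 2:
  f(2.070000) = 13.220368
  f(1.039003) = -1.912628
  x_3 = 1.039003 - (-1.912628)×(1.039003 - 2.070000)/(-1.912628 - 13.220368)
       = 1.169308
Iteration 3:
  f(1.039003) = -1.912628
  f(1.169308) = -1.469157
  x_4 = 1.169308 - (-1.469157)×(1.169308 - 1.039003)/(-1.469157 - (-1.912628))
       = 1.600993
Iteration 4:
  f(1.169308) = -1.469157
  f(1.600993) = 2.367893
  x_5 = 1.600993 - 2.367893×(1.600993 - 1.169308)/(2.367893 - (-1.469157))
       = 1.334595
Iteration 5:
  f(1.600993) = 2.367893
  f(1.334595) = -0.496719
  x_6 = 1.334595 - (-0.496719)×(1.334595 - 1.600993)/(-0.496719 - 2.367893)
       = 1.380788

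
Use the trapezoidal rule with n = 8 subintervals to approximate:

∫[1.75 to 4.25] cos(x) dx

f(x) = cos(x)
a = 1.75, b = 4.25, n = 8
h = (b - a)/n = 0.312500

Trapezoidal rule: (h/2)[f(x₀) + 2f(x₁) + 2f(x₂) + ... + f(xₙ)]

x_0 = 1.7500, f(x_0) = -0.178246, coefficient = 1
x_1 = 2.0625, f(x_1) = -0.472128, coefficient = 2
x_2 = 2.3750, f(x_2) = -0.720278, coefficient = 2
x_3 = 2.6875, f(x_3) = -0.898659, coefficient = 2
x_4 = 3.0000, f(x_4) = -0.989992, coefficient = 2
x_5 = 3.3125, f(x_5) = -0.985431, coefficient = 2
x_6 = 3.6250, f(x_6) = -0.885416, coefficient = 2
x_7 = 3.9375, f(x_7) = -0.699637, coefficient = 2
x_8 = 4.2500, f(x_8) = -0.446087, coefficient = 1

I ≈ (0.312500/2) × -11.927419 = -1.863659
Exact value: -1.878975
Error: 0.015316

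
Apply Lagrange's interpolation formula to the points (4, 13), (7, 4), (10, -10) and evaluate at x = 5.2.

Lagrange interpolation formula:
P(x) = Σ yᵢ × Lᵢ(x)
where Lᵢ(x) = Π_{j≠i} (x - xⱼ)/(xᵢ - xⱼ)

L_0(5.2) = (5.2 - 7)/(4 - 7) × (5.2 - 10)/(4 - 10) = 0.480000
L_1(5.2) = (5.2 - 4)/(7 - 4) × (5.2 - 10)/(7 - 10) = 0.640000
L_2(5.2) = (5.2 - 4)/(10 - 4) × (5.2 - 7)/(10 - 7) = -0.120000

P(5.2) = 13×L_0(5.2) + 4×L_1(5.2) + (-10)×L_2(5.2)
P(5.2) = 10.000000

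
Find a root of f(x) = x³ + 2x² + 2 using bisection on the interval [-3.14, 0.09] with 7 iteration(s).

f(x) = x³ + 2x² + 2
Initial interval: [-3.14, 0.09]

Iteration 1:
  c_1 = (-3.140000 + 0.090000)/2 = -1.525000
  f(c_1) = f(-1.525000) = 3.104672
  f(a) × f(c) < 0, new interval: [-3.140000, -1.525000]
Iteration 2:
  c_2 = (-3.140000 + (-1.525000))/2 = -2.332500
  f(c_2) = f(-2.332500) = 0.191015
  f(a) × f(c) < 0, new interval: [-3.140000, -2.332500]
Iteration 3:
  c_3 = (-3.140000 + (-2.332500))/2 = -2.736250
  f(c_3) = f(-2.736250) = -3.512351
  f(a) × f(c) ≥ 0, new interval: [-2.736250, -2.332500]
Iteration 4:
  c_4 = (-2.736250 + (-2.332500))/2 = -2.534375
  f(c_4) = f(-2.534375) = -1.432321
  f(a) × f(c) ≥ 0, new interval: [-2.534375, -2.332500]
Iteration 5:
  c_5 = (-2.534375 + (-2.332500))/2 = -2.433438
  f(c_5) = f(-2.433438) = -0.566651
  f(a) × f(c) ≥ 0, new interval: [-2.433438, -2.332500]
Iteration 6:
  c_6 = (-2.433438 + (-2.332500))/2 = -2.382969
  f(c_6) = f(-2.382969) = -0.174703
  f(a) × f(c) ≥ 0, new interval: [-2.382969, -2.332500]
Iteration 7:
  c_7 = (-2.382969 + (-2.332500))/2 = -2.357734
  f(c_7) = f(-2.357734) = 0.011386
  f(a) × f(c) < 0, new interval: [-2.382969, -2.357734]

After 7 iteration(s), the approximation is c_7 = -2.357734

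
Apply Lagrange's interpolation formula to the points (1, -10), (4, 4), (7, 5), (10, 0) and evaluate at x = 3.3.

Lagrange interpolation formula:
P(x) = Σ yᵢ × Lᵢ(x)
where Lᵢ(x) = Π_{j≠i} (x - xⱼ)/(xᵢ - xⱼ)

L_0(3.3) = (3.3 - 4)/(1 - 4) × (3.3 - 7)/(1 - 7) × (3.3 - 10)/(1 - 10) = 0.107117
L_1(3.3) = (3.3 - 1)/(4 - 1) × (3.3 - 7)/(4 - 7) × (3.3 - 10)/(4 - 10) = 1.055870
L_2(3.3) = (3.3 - 1)/(7 - 1) × (3.3 - 4)/(7 - 4) × (3.3 - 10)/(7 - 10) = -0.199759
L_3(3.3) = (3.3 - 1)/(10 - 1) × (3.3 - 4)/(10 - 4) × (3.3 - 7)/(10 - 7) = 0.036772

P(3.3) = (-10)×L_0(3.3) + 4×L_1(3.3) + 5×L_2(3.3) + 0×L_3(3.3)
P(3.3) = 2.153512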